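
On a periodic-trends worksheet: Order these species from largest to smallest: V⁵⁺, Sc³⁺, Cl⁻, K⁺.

Cl⁻ > K⁺ > Sc³⁺ > V⁵⁺

Each ion has 18 electrons. The ranking follows nuclear charge in reverse — greater Z gives a smaller radius. V⁵⁺ (Z=23), Sc³⁺ (Z=21), K⁺ (Z=19), Cl⁻ (Z=17).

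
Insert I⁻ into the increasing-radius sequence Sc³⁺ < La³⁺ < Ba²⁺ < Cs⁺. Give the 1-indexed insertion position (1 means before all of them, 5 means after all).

5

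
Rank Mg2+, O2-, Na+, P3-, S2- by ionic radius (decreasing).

P3- > S2- > O2- > Na+ > Mg2+

Mg2+ has 10 e⁻ (Z=12), Na+ has 10 e⁻ (Z=11), O2- has 10 e⁻ (Z=8), S2- has 18 e⁻ (Z=16), P3- has 18 e⁻ (Z=15). Mg2+ < Na+ (isoelectronic, higher Z=12 is smaller); Na+ < O2- (isoelectronic, higher Z=11 is smaller); O2- < S2- (same group, 1 shell fewer); S2- < P3- (isoelectronic, higher Z=16 is smaller).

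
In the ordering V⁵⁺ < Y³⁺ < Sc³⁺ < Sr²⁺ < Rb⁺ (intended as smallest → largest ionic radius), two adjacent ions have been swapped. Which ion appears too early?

Y³⁺

Scanning neighbour by neighbour, only Y³⁺/Sc³⁺ violates a trend: Sc³⁺ and Y³⁺ are in one column with the same charge; the lighter period-4 ion has one fewer shell and is smaller. That makes Y³⁺ the one sitting a position early relative to where it belongs.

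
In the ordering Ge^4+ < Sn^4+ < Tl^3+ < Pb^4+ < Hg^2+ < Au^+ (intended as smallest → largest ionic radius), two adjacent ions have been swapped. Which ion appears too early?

Tl^3+

Check each adjacent pair. Tl^3+ and Pb^4+ are reversed: both have 78 electrons but Z(Pb)=82 > Z(Tl)=81, so Pb^4+ should be the smaller of the two. No other neighbouring pair contradicts the periodic trends, so Tl^3+ is the ion listed too early.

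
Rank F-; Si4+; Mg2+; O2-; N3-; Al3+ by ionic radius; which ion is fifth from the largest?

Isoelectronic series (10 e⁻ each). Size is set by nuclear charge: more protons means a smaller ion. Si4+ (Z=14), Al3+ (Z=13), Mg2+ (Z=12), F- (Z=9), O2- (Z=8), N3- (Z=7).
Ordering: Si4+ < Al3+ < Mg2+ < F- < O2- < N3-. The fifth largest is Al3+.

Al3+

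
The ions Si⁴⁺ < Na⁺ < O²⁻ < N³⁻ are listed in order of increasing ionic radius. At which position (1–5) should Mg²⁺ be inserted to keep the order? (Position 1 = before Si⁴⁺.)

2

Each ion has 10 electrons. The ranking follows nuclear charge in reverse — greater Z gives a smaller radius. Si⁴⁺ (Z=14), Mg²⁺ (Z=12), Na⁺ (Z=11), O²⁻ (Z=8), N³⁻ (Z=7).
Merged order: Si⁴⁺ < Mg²⁺ < Na⁺ < O²⁻ < N³⁻ — Mg²⁺ is number 2.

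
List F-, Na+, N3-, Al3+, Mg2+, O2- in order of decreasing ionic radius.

Isoelectronic series (10 e⁻ each). Size is set by nuclear charge: more protons means a smaller ion. Al3+ (Z=13), Mg2+ (Z=12), Na+ (Z=11), F- (Z=9), O2- (Z=8), N3- (Z=7).

N3- > O2- > F- > Na+ > Mg2+ > Al3+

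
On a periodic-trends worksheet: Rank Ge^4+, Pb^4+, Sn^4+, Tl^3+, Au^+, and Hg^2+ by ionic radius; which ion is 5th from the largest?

Work out protons and electrons: Ge^4+ has 28 e⁻ (Z=32), Sn^4+ has 46 e⁻ (Z=50), Pb^4+ has 78 e⁻ (Z=82), Tl^3+ has 78 e⁻ (Z=81), Hg^2+ has 78 e⁻ (Z=80), Au^+ has 78 e⁻ (Z=79). Ge^4+ < Sn^4+ (same group, 1 shell fewer); Sn^4+ < Pb^4+ (same group, period 5 vs 6); Pb^4+ < Tl^3+ (isoelectronic, higher Z=82 is smaller); Tl^3+ < Hg^2+ (isoelectronic, higher Z=81 is smaller); Hg^2+ < Au^+ (both 78 e⁻, Z=80>79).
Ordering: Ge^4+ < Sn^4+ < Pb^4+ < Tl^3+ < Hg^2+ < Au^+. The 5th largest is Sn^4+.

Sn^4+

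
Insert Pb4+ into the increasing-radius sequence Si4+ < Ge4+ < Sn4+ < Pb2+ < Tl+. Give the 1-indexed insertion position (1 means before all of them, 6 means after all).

4

Electron counts and nuclear charges: Si4+ has 10 e⁻ (Z=14), Ge4+ has 28 e⁻ (Z=32), Sn4+ has 46 e⁻ (Z=50), Pb4+ has 78 e⁻ (Z=82), Pb2+ has 80 e⁻ (Z=82), Tl+ has 80 e⁻ (Z=81). Si4+ < Ge4+ (same group, period 3 vs 4); Ge4+ < Sn4+ (same group, 1 shell fewer); Sn4+ < Pb4+ (same group, 1 shell fewer); Pb4+ < Pb2+ (higher charge on the same element); Pb2+ < Tl+ (both 80 e⁻, Z=82>81).
With Pb4+ included the full order is Si4+ < Ge4+ < Sn4+ < Pb4+ < Pb2+ < Tl+, so it takes position 4.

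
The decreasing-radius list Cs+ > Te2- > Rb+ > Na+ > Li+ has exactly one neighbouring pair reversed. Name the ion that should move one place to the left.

Te2-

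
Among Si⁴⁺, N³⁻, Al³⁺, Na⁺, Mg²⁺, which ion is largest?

N³⁻

Each ion has 10 electrons. The ranking follows nuclear charge in reverse — greater Z gives a smaller radius. Si⁴⁺ (Z=14), Al³⁺ (Z=13), Mg²⁺ (Z=12), Na⁺ (Z=11), N³⁻ (Z=7).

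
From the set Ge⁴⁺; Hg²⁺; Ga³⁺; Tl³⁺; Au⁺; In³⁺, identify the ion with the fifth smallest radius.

Tabulating Z and e⁻: Ge⁴⁺ (Z=32, 28 e⁻), Ga³⁺ (Z=31, 28 e⁻), In³⁺ (Z=49, 46 e⁻), Tl³⁺ (Z=81, 78 e⁻), Hg²⁺ (Z=80, 78 e⁻), Au⁺ (Z=79, 78 e⁻). Ge⁴⁺ < Ga³⁺ (both 28 e⁻, Z=32>31); Ga³⁺ < In³⁺ (same group, period 4 vs 5); In³⁺ < Tl³⁺ (same group, 1 shell fewer); Tl³⁺ < Hg²⁺ (isoelectronic, higher Z=81 is smaller); Hg²⁺ < Au⁺ (isoelectronic, higher Z=80 is smaller).
Ordering: Ge⁴⁺ < Ga³⁺ < In³⁺ < Tl³⁺ < Hg²⁺ < Au⁺. The fifth smallest is Hg²⁺.

Hg²⁺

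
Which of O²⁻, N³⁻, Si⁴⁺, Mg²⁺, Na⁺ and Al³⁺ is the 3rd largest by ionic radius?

All of these have 10 electrons (isoelectronic). With the same electron cloud, the ion with the most protons pulls it in tightest. Nuclear charges: Si⁴⁺ (Z=14), Al³⁺ (Z=13), Mg²⁺ (Z=12), Na⁺ (Z=11), O²⁻ (Z=8), N³⁻ (Z=7). Highest Z is smallest.
So the order is Si⁴⁺ < Al³⁺ < Mg²⁺ < Na⁺ < O²⁻ < N³⁻; the 3rd-largest ion is Na⁺.

Na⁺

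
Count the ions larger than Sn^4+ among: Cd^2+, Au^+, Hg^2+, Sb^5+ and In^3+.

4

Sb^5+ has 46 e⁻ (Z=51), Sn^4+ has 46 e⁻ (Z=50), In^3+ has 46 e⁻ (Z=49), Cd^2+ has 46 e⁻ (Z=48), Hg^2+ has 78 e⁻ (Z=80), Au^+ has 78 e⁻ (Z=79). Sb^5+ < Sn^4+ (isoelectronic, higher Z=51 is smaller); Sn^4+ < In^3+ (both 46 e⁻, Z=50>49); In^3+ < Cd^2+ (isoelectronic, higher Z=49 is smaller); Cd^2+ < Hg^2+ (same group, 1 shell fewer); Hg^2+ < Au^+ (both 78 e⁻, Z=80>79).
Overall: Sb^5+ < Sn^4+ < In^3+ < Cd^2+ < Hg^2+ < Au^+. Sn^4+ has 1 below it and 4 above. So 4 are larger.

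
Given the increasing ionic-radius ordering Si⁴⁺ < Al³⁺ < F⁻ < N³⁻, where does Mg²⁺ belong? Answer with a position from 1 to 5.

All of these have 10 electrons (isoelectronic). With the same electron cloud, the ion with the most protons pulls it in tightest. Nuclear charges: Si⁴⁺ (Z=14), Al³⁺ (Z=13), Mg²⁺ (Z=12), F⁻ (Z=9), N³⁻ (Z=7). Highest Z is smallest.
With Mg²⁺ included the full order is Si⁴⁺ < Al³⁺ < Mg²⁺ < F⁻ < N³⁻, so it takes position 3.

3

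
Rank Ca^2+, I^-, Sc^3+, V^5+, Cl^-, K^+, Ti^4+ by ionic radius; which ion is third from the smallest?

V^5+ (Z=23, 18 e⁻), Ti^4+ (Z=22, 18 e⁻), Sc^3+ (Z=21, 18 e⁻), Ca^2+ (Z=20, 18 e⁻), K^+ (Z=19, 18 e⁻), Cl^- (Z=17, 18 e⁻), I^- (Z=53, 54 e⁻). V^5+ < Ti^4+ (both 18 e⁻, Z=23>22); Ti^4+ < Sc^3+ (isoelectronic, higher Z=22 is smaller); Sc^3+ < Ca^2+ (isoelectronic, higher Z=21 is smaller); Ca^2+ < K^+ (isoelectronic, higher Z=20 is smaller); K^+ < Cl^- (both 18 e⁻, Z=19>17); Cl^- < I^- (same group, period 3 vs 5).
So the order is V^5+ < Ti^4+ < Sc^3+ < Ca^2+ < K^+ < Cl^- < I^-; the 3rd-smallest ion is Sc^3+.

Sc^3+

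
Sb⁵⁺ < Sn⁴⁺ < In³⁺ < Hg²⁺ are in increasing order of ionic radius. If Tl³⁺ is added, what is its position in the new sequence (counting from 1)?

4

Work out protons and electrons: Sb⁵⁺: 46 e⁻, Z=51, Sn⁴⁺: 46 e⁻, Z=50, In³⁺: 46 e⁻, Z=49, Tl³⁺: 78 e⁻, Z=81, Hg²⁺: 78 e⁻, Z=80. Sb⁵⁺ < Sn⁴⁺ (both 46 e⁻, Z=51>50); Sn⁴⁺ < In³⁺ (isoelectronic, higher Z=50 is smaller); In³⁺ < Tl³⁺ (same group, 1 shell fewer); Tl³⁺ < Hg²⁺ (both 78 e⁻, Z=81>80).
Putting Tl³⁺ in gives Sb⁵⁺ < Sn⁴⁺ < In³⁺ < Tl³⁺ < Hg²⁺; it lands at slot 4.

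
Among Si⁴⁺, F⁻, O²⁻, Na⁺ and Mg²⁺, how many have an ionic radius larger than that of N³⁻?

0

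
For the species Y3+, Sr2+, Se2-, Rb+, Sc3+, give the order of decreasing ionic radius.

Se2- > Rb+ > Sr2+ > Y3+ > Sc3+

Sc3+: 18 e⁻, Z=21, Y3+: 36 e⁻, Z=39, Sr2+: 36 e⁻, Z=38, Rb+: 36 e⁻, Z=37, Se2-: 36 e⁻, Z=34. Sc3+ < Y3+ (same group, 1 shell fewer); Y3+ < Sr2+ (isoelectronic, higher Z=39 is smaller); Sr2+ < Rb+ (both 36 e⁻, Z=38>37); Rb+ < Se2- (both 36 e⁻, Z=37>34).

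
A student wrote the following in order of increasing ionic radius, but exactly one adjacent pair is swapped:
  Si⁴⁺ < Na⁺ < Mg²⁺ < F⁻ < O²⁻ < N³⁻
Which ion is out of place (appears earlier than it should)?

Na⁺

Scanning neighbour by neighbour, only Na⁺/Mg²⁺ violates a trend: Mg²⁺ and Na⁺ share 10 electrons; the higher nuclear charge on Mg (Z=12) contracts it more, so Mg²⁺ < Na⁺. That makes Na⁺ the one sitting a position early relative to where it belongs.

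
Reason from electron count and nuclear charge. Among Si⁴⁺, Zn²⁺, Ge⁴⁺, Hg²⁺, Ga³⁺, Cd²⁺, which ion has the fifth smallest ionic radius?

Cd²⁺

Work out protons and electrons: Si⁴⁺: 10 e⁻, Z=14, Ge⁴⁺: 28 e⁻, Z=32, Ga³⁺: 28 e⁻, Z=31, Zn²⁺: 28 e⁻, Z=30, Cd²⁺: 46 e⁻, Z=48, Hg²⁺: 78 e⁻, Z=80. Si⁴⁺ < Ge⁴⁺ (same group, 1 shell fewer); Ge⁴⁺ < Ga³⁺ (both 28 e⁻, Z=32>31); Ga³⁺ < Zn²⁺ (both 28 e⁻, Z=31>30); Zn²⁺ < Cd²⁺ (same group, 1 shell fewer); Cd²⁺ < Hg²⁺ (same group, 1 shell fewer).
Ordering: Si⁴⁺ < Ge⁴⁺ < Ga³⁺ < Zn²⁺ < Cd²⁺ < Hg²⁺. The fifth smallest is Cd²⁺.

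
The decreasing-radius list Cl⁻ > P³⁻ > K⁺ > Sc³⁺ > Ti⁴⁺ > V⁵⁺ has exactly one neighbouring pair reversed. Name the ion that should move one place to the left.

P³⁻

Scanning neighbour by neighbour, only Cl⁻/P³⁻ violates a trend: both have 18 electrons but Z(Cl)=17 > Z(P)=15, so Cl⁻ should be the smaller of the two. That makes P³⁻ the one sitting a position late relative to where it belongs.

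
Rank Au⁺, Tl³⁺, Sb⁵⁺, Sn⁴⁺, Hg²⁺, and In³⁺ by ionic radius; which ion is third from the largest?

Tl³⁺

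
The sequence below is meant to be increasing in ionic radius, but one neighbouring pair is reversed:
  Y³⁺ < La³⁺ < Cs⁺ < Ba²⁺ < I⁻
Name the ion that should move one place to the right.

Cs⁺

Check each adjacent pair. Cs⁺ and Ba²⁺ are reversed: both have 54 electrons but Z(Ba)=56 > Z(Cs)=55, so Ba²⁺ should be the smaller of the two. No other neighbouring pair contradicts the periodic trends, so Cs⁺ is the ion listed too early.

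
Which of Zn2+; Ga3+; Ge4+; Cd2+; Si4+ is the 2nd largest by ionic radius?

Tabulating Z and e⁻: Si4+ has 10 e⁻ (Z=14), Ge4+ has 28 e⁻ (Z=32), Ga3+ has 28 e⁻ (Z=31), Zn2+ has 28 e⁻ (Z=30), Cd2+ has 46 e⁻ (Z=48). Si4+ < Ge4+ (same group, period 3 vs 4); Ge4+ < Ga3+ (isoelectronic, higher Z=32 is smaller); Ga3+ < Zn2+ (isoelectronic, higher Z=31 is smaller); Zn2+ < Cd2+ (same group, 1 shell fewer).
Full ascending order: Si4+ < Ge4+ < Ga3+ < Zn2+ < Cd2+. Counting from the largest, position 2 is Zn2+.

Zn2+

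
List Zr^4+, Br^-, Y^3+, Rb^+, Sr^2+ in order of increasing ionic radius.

Zr^4+ < Y^3+ < Sr^2+ < Rb^+ < Br^-

Each ion has 36 electrons. The ranking follows nuclear charge in reverse — greater Z gives a smaller radius. Zr^4+ (Z=40), Y^3+ (Z=39), Sr^2+ (Z=38), Rb^+ (Z=37), Br^- (Z=35).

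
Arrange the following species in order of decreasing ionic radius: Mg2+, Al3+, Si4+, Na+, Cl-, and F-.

Cl- > F- > Na+ > Mg2+ > Al3+ > Si4+

Si4+: 10 e⁻, Z=14, Al3+: 10 e⁻, Z=13, Mg2+: 10 e⁻, Z=12, Na+: 10 e⁻, Z=11, F-: 10 e⁻, Z=9, Cl-: 18 e⁻, Z=17. Si4+ < Al3+ (both 10 e⁻, Z=14>13); Al3+ < Mg2+ (isoelectronic, higher Z=13 is smaller); Mg2+ < Na+ (isoelectronic, higher Z=12 is smaller); Na+ < F- (both 10 e⁻, Z=11>9); F- < Cl- (same group, period 2 vs 3).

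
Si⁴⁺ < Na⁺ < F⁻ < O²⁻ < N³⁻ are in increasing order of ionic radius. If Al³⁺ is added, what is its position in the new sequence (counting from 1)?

All of these have 10 electrons (isoelectronic). With the same electron cloud, the ion with the most protons pulls it in tightest. Nuclear charges: Si⁴⁺ (Z=14), Al³⁺ (Z=13), Na⁺ (Z=11), F⁻ (Z=9), O²⁻ (Z=8), N³⁻ (Z=7). Highest Z is smallest.
The complete sequence is Si⁴⁺ < Al³⁺ < Na⁺ < F⁻ < O²⁻ < N³⁻. Al³⁺ sits at position 2.

2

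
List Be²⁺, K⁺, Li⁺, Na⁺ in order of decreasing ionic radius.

K⁺ > Na⁺ > Li⁺ > Be²⁺

Work out protons and electrons: Be²⁺ has 2 e⁻ (Z=4), Li⁺ has 2 e⁻ (Z=3), Na⁺ has 10 e⁻ (Z=11), K⁺ has 18 e⁻ (Z=19). Be²⁺ < Li⁺ (both 2 e⁻, Z=4>3); Li⁺ < Na⁺ (same group, period 2 vs 3); Na⁺ < K⁺ (same group, period 3 vs 4).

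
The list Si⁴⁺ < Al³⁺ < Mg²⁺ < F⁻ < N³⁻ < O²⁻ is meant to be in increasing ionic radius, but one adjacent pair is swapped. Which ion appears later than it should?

Scanning neighbour by neighbour, only N³⁻/O²⁻ violates a trend: they are isoelectronic (10 e⁻) and O has more protons than N (8 vs 7), making O²⁻ smaller. That makes O²⁻ the one sitting a position late relative to where it belongs.

O²⁻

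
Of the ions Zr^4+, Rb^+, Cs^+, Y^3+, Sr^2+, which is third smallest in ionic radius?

Sr^2+

Tabulating Z and e⁻: Zr^4+ (Z=40, 36 e⁻), Y^3+ (Z=39, 36 e⁻), Sr^2+ (Z=38, 36 e⁻), Rb^+ (Z=37, 36 e⁻), Cs^+ (Z=55, 54 e⁻). Zr^4+ < Y^3+ (both 36 e⁻, Z=40>39); Y^3+ < Sr^2+ (isoelectronic, higher Z=39 is smaller); Sr^2+ < Rb^+ (isoelectronic, higher Z=38 is smaller); Rb^+ < Cs^+ (same group, 1 shell fewer).
So the order is Zr^4+ < Y^3+ < Sr^2+ < Rb^+ < Cs^+; the 3rd-smallest ion is Sr^2+.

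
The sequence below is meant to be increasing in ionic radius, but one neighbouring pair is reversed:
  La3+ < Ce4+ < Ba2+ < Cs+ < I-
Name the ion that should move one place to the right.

Compare adjacent ions: Ce4+ and La3+ share 54 electrons; the higher nuclear charge on Ce (Z=58) contracts it more, so Ce4+ < La3+ — yet in this increasing list La3+ sits before Ce4+. Nothing else is reversed, so La3+ should move one place to the right.

La3+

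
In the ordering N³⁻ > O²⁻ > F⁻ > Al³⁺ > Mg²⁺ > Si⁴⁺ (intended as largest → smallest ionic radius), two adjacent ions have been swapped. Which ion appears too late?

Mg²⁺

Check each adjacent pair. Al³⁺ and Mg²⁺ are reversed: they are isoelectronic (10 e⁻) and Al has more protons than Mg (13 vs 12), making Al³⁺ smaller. No other neighbouring pair contradicts the periodic trends, so Mg²⁺ is the ion listed too late.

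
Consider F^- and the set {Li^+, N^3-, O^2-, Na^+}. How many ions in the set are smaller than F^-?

Tabulating Z and e⁻: Li^+ (Z=3, 2 e⁻), Na^+ (Z=11, 10 e⁻), F^- (Z=9, 10 e⁻), O^2- (Z=8, 10 e⁻), N^3- (Z=7, 10 e⁻). Li^+ < Na^+ (same group, 1 shell fewer); Na^+ < F^- (both 10 e⁻, Z=11>9); F^- < O^2- (both 10 e⁻, Z=9>8); O^2- < N^3- (isoelectronic, higher Z=8 is smaller).
Placing each against F^-: smaller — Li^+, Na^+; larger — O^2-, N^3-. That's 2.

2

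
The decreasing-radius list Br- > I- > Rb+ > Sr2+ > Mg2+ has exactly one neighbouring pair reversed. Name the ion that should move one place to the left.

Scanning neighbour by neighbour, only Br-/I- violates a trend: same group and charge — period 4 sits above period 5, so Br- is smaller. That makes I- the one sitting a position late relative to where it belongs.

I-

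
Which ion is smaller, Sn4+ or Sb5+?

All of these have 46 electrons (isoelectronic). With the same electron cloud, the ion with the most protons pulls it in tightest. Nuclear charges: Sb5+ (Z=51), Sn4+ (Z=50). Highest Z is smallest.

Sb5+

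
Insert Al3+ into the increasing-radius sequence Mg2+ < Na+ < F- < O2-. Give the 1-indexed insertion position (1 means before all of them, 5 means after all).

1

Each ion has 10 electrons. The ranking follows nuclear charge in reverse — greater Z gives a smaller radius. Al3+ (Z=13), Mg2+ (Z=12), Na+ (Z=11), F- (Z=9), O2- (Z=8).
Merged order: Al3+ < Mg2+ < Na+ < F- < O2- — Al3+ is number 1.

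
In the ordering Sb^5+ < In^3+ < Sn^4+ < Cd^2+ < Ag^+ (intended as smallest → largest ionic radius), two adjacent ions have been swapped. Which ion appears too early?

Check each adjacent pair. In^3+ and Sn^4+ are reversed: they are isoelectronic (46 e⁻) and Sn has more protons than In (50 vs 49), making Sn^4+ smaller. No other neighbouring pair contradicts the periodic trends, so In^3+ is the ion listed too early.

In^3+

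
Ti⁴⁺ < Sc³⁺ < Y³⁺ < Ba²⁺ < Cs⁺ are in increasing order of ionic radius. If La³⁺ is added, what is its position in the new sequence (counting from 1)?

4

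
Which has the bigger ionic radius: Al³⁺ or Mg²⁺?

Mg²⁺

These species are isoelectronic with 10 electrons. The only difference is the number of protons: Al³⁺ (Z=13), Mg²⁺ (Z=12). The strongest nuclear pull (Al³⁺) gives the smallest ion.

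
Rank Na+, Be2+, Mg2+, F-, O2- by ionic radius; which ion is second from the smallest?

Mg2+

Tabulating Z and e⁻: Be2+ (Z=4, 2 e⁻), Mg2+ (Z=12, 10 e⁻), Na+ (Z=11, 10 e⁻), F- (Z=9, 10 e⁻), O2- (Z=8, 10 e⁻). Be2+ < Mg2+ (same group, 1 shell fewer); Mg2+ < Na+ (isoelectronic, higher Z=12 is smaller); Na+ < F- (both 10 e⁻, Z=11>9); F- < O2- (both 10 e⁻, Z=9>8).
So the order is Be2+ < Mg2+ < Na+ < F- < O2-; the 2nd-smallest ion is Mg2+.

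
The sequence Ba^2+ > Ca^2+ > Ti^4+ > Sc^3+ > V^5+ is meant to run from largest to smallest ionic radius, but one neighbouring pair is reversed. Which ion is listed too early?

Ti^4+

Compare adjacent ions: both have 18 electrons but Z(Ti)=22 > Z(Sc)=21, so Ti^4+ should be the smaller of the two — yet in this decreasing list Ti^4+ sits before Sc^3+. Nothing else is reversed, so Ti^4+ should move one place to the right.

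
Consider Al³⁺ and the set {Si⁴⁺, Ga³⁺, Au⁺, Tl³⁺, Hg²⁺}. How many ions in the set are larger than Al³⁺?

4

Electron counts and nuclear charges: Si⁴⁺ (Z=14, 10 e⁻), Al³⁺ (Z=13, 10 e⁻), Ga³⁺ (Z=31, 28 e⁻), Tl³⁺ (Z=81, 78 e⁻), Hg²⁺ (Z=80, 78 e⁻), Au⁺ (Z=79, 78 e⁻). Si⁴⁺ < Al³⁺ (both 10 e⁻, Z=14>13); Al³⁺ < Ga³⁺ (same group, 1 shell fewer); Ga³⁺ < Tl³⁺ (same group, period 4 vs 6); Tl³⁺ < Hg²⁺ (isoelectronic, higher Z=81 is smaller); Hg²⁺ < Au⁺ (both 78 e⁻, Z=80>79).
Placing each against Al³⁺: smaller — Si⁴⁺; larger — Ga³⁺, Tl³⁺, Hg²⁺, Au⁺. Count: 4.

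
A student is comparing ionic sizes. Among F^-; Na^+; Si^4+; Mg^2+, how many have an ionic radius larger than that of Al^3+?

3

Isoelectronic series (10 e⁻ each). Size is set by nuclear charge: more protons means a smaller ion. Si^4+ (Z=14), Al^3+ (Z=13), Mg^2+ (Z=12), Na^+ (Z=11), F^- (Z=9).
Placing each against Al^3+: smaller — Si^4+; larger — Mg^2+, Na^+, F^-. That's 3.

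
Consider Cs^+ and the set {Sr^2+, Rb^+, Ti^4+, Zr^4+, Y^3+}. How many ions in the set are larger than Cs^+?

0

Electron counts and nuclear charges: Ti^4+ (Z=22, 18 e⁻), Zr^4+ (Z=40, 36 e⁻), Y^3+ (Z=39, 36 e⁻), Sr^2+ (Z=38, 36 e⁻), Rb^+ (Z=37, 36 e⁻), Cs^+ (Z=55, 54 e⁻). Ti^4+ < Zr^4+ (same group, period 4 vs 5); Zr^4+ < Y^3+ (isoelectronic, higher Z=40 is smaller); Y^3+ < Sr^2+ (both 36 e⁻, Z=39>38); Sr^2+ < Rb^+ (isoelectronic, higher Z=38 is smaller); Rb^+ < Cs^+ (same group, 1 shell fewer).
Ordering all of them (including Cs^+) by radius gives Ti^4+ < Zr^4+ < Y^3+ < Sr^2+ < Rb^+ < Cs^+. That's 0.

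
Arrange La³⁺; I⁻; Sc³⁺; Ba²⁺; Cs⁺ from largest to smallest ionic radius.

First list Z and electron count for each: Sc³⁺ (Z=21, 18 e⁻), La³⁺ (Z=57, 54 e⁻), Ba²⁺ (Z=56, 54 e⁻), Cs⁺ (Z=55, 54 e⁻), I⁻ (Z=53, 54 e⁻). Sc³⁺ < La³⁺ (same group, period 4 vs 6); La³⁺ < Ba²⁺ (both 54 e⁻, Z=57>56); Ba²⁺ < Cs⁺ (isoelectronic, higher Z=56 is smaller); Cs⁺ < I⁻ (isoelectronic, higher Z=55 is smaller).

I⁻ > Cs⁺ > Ba²⁺ > La³⁺ > Sc³⁺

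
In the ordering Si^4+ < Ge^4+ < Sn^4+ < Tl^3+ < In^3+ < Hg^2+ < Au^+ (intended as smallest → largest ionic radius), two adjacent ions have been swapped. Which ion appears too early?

Tl^3+

Compare adjacent ions: In^3+ and Tl^3+ are in one column with the same charge; the lighter period-5 ion has one fewer shell and is smaller — yet in this increasing list Tl^3+ sits before In^3+. Nothing else is reversed, so Tl^3+ should move one place to the right.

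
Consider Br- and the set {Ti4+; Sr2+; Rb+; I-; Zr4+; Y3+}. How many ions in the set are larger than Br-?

Tabulating Z and e⁻: Ti4+: 18 e⁻, Z=22, Zr4+: 36 e⁻, Z=40, Y3+: 36 e⁻, Z=39, Sr2+: 36 e⁻, Z=38, Rb+: 36 e⁻, Z=37, Br-: 36 e⁻, Z=35, I-: 54 e⁻, Z=53. Ti4+ < Zr4+ (same group, 1 shell fewer); Zr4+ < Y3+ (isoelectronic, higher Z=40 is smaller); Y3+ < Sr2+ (isoelectronic, higher Z=39 is smaller); Sr2+ < Rb+ (both 36 e⁻, Z=38>37); Rb+ < Br- (isoelectronic, higher Z=37 is smaller); Br- < I- (same group, 1 shell fewer).
Placing each against Br-: smaller — Ti4+, Zr4+, Y3+, Sr2+, Rb+; larger — I-. So 1 is larger.

1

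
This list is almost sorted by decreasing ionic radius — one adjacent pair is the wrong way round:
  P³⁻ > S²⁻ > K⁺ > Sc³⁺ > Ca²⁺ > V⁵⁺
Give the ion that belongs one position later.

The pair Sc³⁺, Ca²⁺ is the wrong way round — they are isoelectronic (18 e⁻) and Sc has more protons than Ca (21 vs 20), making Sc³⁺ smaller. All other adjacent pairs agree with periodic trends, so Sc³⁺ is the misplaced ion.

Sc³⁺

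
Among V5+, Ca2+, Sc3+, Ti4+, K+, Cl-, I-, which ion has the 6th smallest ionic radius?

Electron counts and nuclear charges: V5+ (Z=23, 18 e⁻), Ti4+ (Z=22, 18 e⁻), Sc3+ (Z=21, 18 e⁻), Ca2+ (Z=20, 18 e⁻), K+ (Z=19, 18 e⁻), Cl- (Z=17, 18 e⁻), I- (Z=53, 54 e⁻). V5+ < Ti4+ (both 18 e⁻, Z=23>22); Ti4+ < Sc3+ (isoelectronic, higher Z=22 is smaller); Sc3+ < Ca2+ (both 18 e⁻, Z=21>20); Ca2+ < K+ (both 18 e⁻, Z=20>19); K+ < Cl- (both 18 e⁻, Z=19>17); Cl- < I- (same group, period 3 vs 5).
That gives V5+ < Ti4+ < Sc3+ < Ca2+ < K+ < Cl- < I-. From the smallest end, number 6 is Cl-.

Cl-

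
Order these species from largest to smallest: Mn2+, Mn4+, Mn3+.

Mn2+ > Mn3+ > Mn4+

Same element, different charge: the more highly charged cation has fewer electrons and a greater effective nuclear charge per electron, making Mn4+ the smallest.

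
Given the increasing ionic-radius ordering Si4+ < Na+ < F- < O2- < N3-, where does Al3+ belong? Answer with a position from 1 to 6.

All of these have 10 electrons (isoelectronic). With the same electron cloud, the ion with the most protons pulls it in tightest. Nuclear charges: Si4+ (Z=14), Al3+ (Z=13), Na+ (Z=11), F- (Z=9), O2- (Z=8), N3- (Z=7). Highest Z is smallest.
The complete sequence is Si4+ < Al3+ < Na+ < F- < O2- < N3-. Al3+ sits at position 2.

2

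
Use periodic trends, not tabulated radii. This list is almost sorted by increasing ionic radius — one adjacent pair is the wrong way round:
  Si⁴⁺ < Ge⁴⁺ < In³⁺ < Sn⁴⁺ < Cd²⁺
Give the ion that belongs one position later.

In³⁺

Check each adjacent pair. In³⁺ and Sn⁴⁺ are reversed: Sn⁴⁺ and In³⁺ share 46 electrons; the higher nuclear charge on Sn (Z=50) contracts it more, so Sn⁴⁺ < In³⁺. No other neighbouring pair contradicts the periodic trends, so In³⁺ is the ion listed too early.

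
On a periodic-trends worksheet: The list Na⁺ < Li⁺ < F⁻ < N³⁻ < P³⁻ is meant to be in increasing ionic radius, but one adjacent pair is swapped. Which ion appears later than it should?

Li⁺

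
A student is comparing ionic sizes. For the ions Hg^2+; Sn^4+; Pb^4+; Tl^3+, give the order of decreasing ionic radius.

Work out protons and electrons: Sn^4+ (Z=50, 46 e⁻), Pb^4+ (Z=82, 78 e⁻), Tl^3+ (Z=81, 78 e⁻), Hg^2+ (Z=80, 78 e⁻). Sn^4+ < Pb^4+ (same group, period 5 vs 6); Pb^4+ < Tl^3+ (isoelectronic, higher Z=82 is smaller); Tl^3+ < Hg^2+ (both 78 e⁻, Z=81>80).

Hg^2+ > Tl^3+ > Pb^4+ > Sn^4+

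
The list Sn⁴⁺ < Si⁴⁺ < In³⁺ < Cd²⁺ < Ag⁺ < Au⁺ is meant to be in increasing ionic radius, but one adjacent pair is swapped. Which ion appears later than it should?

Si⁴⁺

Check each adjacent pair. Sn⁴⁺ and Si⁴⁺ are reversed: both in group 14 with the same charge; Si⁴⁺ (period 3) has the smaller radius. No other neighbouring pair contradicts the periodic trends, so Si⁴⁺ is the ion listed too late.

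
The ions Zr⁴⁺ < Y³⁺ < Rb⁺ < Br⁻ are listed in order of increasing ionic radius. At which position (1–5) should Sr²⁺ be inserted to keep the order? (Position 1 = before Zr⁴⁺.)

Each ion has 36 electrons. The ranking follows nuclear charge in reverse — greater Z gives a smaller radius. Zr⁴⁺ (Z=40), Y³⁺ (Z=39), Sr²⁺ (Z=38), Rb⁺ (Z=37), Br⁻ (Z=35).
Merged order: Zr⁴⁺ < Y³⁺ < Sr²⁺ < Rb⁺ < Br⁻ — Sr²⁺ is number 3.

3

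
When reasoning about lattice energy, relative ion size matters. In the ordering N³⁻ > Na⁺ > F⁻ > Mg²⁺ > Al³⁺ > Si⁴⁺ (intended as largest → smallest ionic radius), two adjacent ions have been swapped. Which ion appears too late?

F⁻

Compare adjacent ions: they are isoelectronic (10 e⁻) and Na has more protons than F (11 vs 9), making Na⁺ smaller — yet in this decreasing list Na⁺ sits before F⁻. Nothing else is reversed, so F⁻ should move one place to the left.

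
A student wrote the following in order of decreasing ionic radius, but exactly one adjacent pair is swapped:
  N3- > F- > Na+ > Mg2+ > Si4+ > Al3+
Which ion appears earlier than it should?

Si4+

Compare adjacent ions: Si4+ and Al3+ share 10 electrons; the higher nuclear charge on Si (Z=14) contracts it more, so Si4+ < Al3+ — yet in this decreasing list Si4+ sits before Al3+. Nothing else is reversed, so Si4+ should move one place to the right.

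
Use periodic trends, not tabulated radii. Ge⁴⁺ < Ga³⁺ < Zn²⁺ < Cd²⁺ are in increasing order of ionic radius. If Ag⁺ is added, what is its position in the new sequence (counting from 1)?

5

Work out protons and electrons: Ge⁴⁺ has 28 e⁻ (Z=32), Ga³⁺ has 28 e⁻ (Z=31), Zn²⁺ has 28 e⁻ (Z=30), Cd²⁺ has 46 e⁻ (Z=48), Ag⁺ has 46 e⁻ (Z=47). Ge⁴⁺ < Ga³⁺ (both 28 e⁻, Z=32>31); Ga³⁺ < Zn²⁺ (isoelectronic, higher Z=31 is smaller); Zn²⁺ < Cd²⁺ (same group, 1 shell fewer); Cd²⁺ < Ag⁺ (both 46 e⁻, Z=48>47).
With Ag⁺ included the full order is Ge⁴⁺ < Ga³⁺ < Zn²⁺ < Cd²⁺ < Ag⁺, so it takes position 5.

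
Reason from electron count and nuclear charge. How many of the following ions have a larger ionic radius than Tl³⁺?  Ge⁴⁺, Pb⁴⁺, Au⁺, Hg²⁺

2

First list Z and electron count for each: Ge⁴⁺ (Z=32, 28 e⁻), Pb⁴⁺ (Z=82, 78 e⁻), Tl³⁺ (Z=81, 78 e⁻), Hg²⁺ (Z=80, 78 e⁻), Au⁺ (Z=79, 78 e⁻). Ge⁴⁺ < Pb⁴⁺ (same group, 2 shells fewer); Pb⁴⁺ < Tl³⁺ (both 78 e⁻, Z=82>81); Tl³⁺ < Hg²⁺ (isoelectronic, higher Z=81 is smaller); Hg²⁺ < Au⁺ (isoelectronic, higher Z=80 is smaller).
Relative to Tl³⁺, the ions that are larger are Hg²⁺, Au⁺. So 2 are larger.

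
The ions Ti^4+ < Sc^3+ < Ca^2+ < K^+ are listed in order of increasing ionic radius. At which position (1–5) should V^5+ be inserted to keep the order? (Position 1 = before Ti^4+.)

Isoelectronic series (18 e⁻ each). Size is set by nuclear charge: more protons means a smaller ion. V^5+ (Z=23), Ti^4+ (Z=22), Sc^3+ (Z=21), Ca^2+ (Z=20), K^+ (Z=19).
Merged order: V^5+ < Ti^4+ < Sc^3+ < Ca^2+ < K^+ — V^5+ is number 1.

1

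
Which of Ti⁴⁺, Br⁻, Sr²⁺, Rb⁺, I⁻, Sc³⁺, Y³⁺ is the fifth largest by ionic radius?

Electron counts and nuclear charges: Ti⁴⁺ has 18 e⁻ (Z=22), Sc³⁺ has 18 e⁻ (Z=21), Y³⁺ has 36 e⁻ (Z=39), Sr²⁺ has 36 e⁻ (Z=38), Rb⁺ has 36 e⁻ (Z=37), Br⁻ has 36 e⁻ (Z=35), I⁻ has 54 e⁻ (Z=53). Ti⁴⁺ < Sc³⁺ (isoelectronic, higher Z=22 is smaller); Sc³⁺ < Y³⁺ (same group, period 4 vs 5); Y³⁺ < Sr²⁺ (isoelectronic, higher Z=39 is smaller); Sr²⁺ < Rb⁺ (isoelectronic, higher Z=38 is smaller); Rb⁺ < Br⁻ (both 36 e⁻, Z=37>35); Br⁻ < I⁻ (same group, 1 shell fewer).
That gives Ti⁴⁺ < Sc³⁺ < Y³⁺ < Sr²⁺ < Rb⁺ < Br⁻ < I⁻. From the largest end, number 5 is Y³⁺.

Y³⁺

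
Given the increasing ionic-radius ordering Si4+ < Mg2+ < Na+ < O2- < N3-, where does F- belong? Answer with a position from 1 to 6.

4

Isoelectronic series (10 e⁻ each). Size is set by nuclear charge: more protons means a smaller ion. Si4+ (Z=14), Mg2+ (Z=12), Na+ (Z=11), F- (Z=9), O2- (Z=8), N3- (Z=7).
Putting F- in gives Si4+ < Mg2+ < Na+ < F- < O2- < N3-; it lands at slot 4.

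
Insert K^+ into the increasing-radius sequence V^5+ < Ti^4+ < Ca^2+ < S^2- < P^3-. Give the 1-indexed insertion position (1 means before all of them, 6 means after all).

4

Each ion has 18 electrons. The ranking follows nuclear charge in reverse — greater Z gives a smaller radius. V^5+ (Z=23), Ti^4+ (Z=22), Ca^2+ (Z=20), K^+ (Z=19), S^2- (Z=16), P^3- (Z=15).
The complete sequence is V^5+ < Ti^4+ < Ca^2+ < K^+ < S^2- < P^3-. K^+ sits at position 4.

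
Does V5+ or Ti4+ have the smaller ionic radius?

V5+

All of these have 18 electrons (isoelectronic). With the same electron cloud, the ion with the most protons pulls it in tightest. Nuclear charges: V5+ (Z=23), Ti4+ (Z=22). Highest Z is smallest.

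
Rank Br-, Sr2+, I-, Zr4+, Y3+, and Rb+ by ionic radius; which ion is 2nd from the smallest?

Y3+

Tabulating Z and e⁻: Zr4+ has 36 e⁻ (Z=40), Y3+ has 36 e⁻ (Z=39), Sr2+ has 36 e⁻ (Z=38), Rb+ has 36 e⁻ (Z=37), Br- has 36 e⁻ (Z=35), I- has 54 e⁻ (Z=53). Zr4+ < Y3+ (both 36 e⁻, Z=40>39); Y3+ < Sr2+ (both 36 e⁻, Z=39>38); Sr2+ < Rb+ (both 36 e⁻, Z=38>37); Rb+ < Br- (isoelectronic, higher Z=37 is smaller); Br- < I- (same group, period 4 vs 5).
Full ascending order: Zr4+ < Y3+ < Sr2+ < Rb+ < Br- < I-. Counting from the smallest, position 2 is Y3+.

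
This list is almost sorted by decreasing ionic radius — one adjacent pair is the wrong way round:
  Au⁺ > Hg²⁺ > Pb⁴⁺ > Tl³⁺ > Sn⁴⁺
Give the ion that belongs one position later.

Pb⁴⁺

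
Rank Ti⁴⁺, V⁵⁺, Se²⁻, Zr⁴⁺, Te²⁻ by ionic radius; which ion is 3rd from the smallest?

Zr⁴⁺

Electron counts and nuclear charges: V⁵⁺: 18 e⁻, Z=23, Ti⁴⁺: 18 e⁻, Z=22, Zr⁴⁺: 36 e⁻, Z=40, Se²⁻: 36 e⁻, Z=34, Te²⁻: 54 e⁻, Z=52. V⁵⁺ < Ti⁴⁺ (isoelectronic, higher Z=23 is smaller); Ti⁴⁺ < Zr⁴⁺ (same group, 1 shell fewer); Zr⁴⁺ < Se²⁻ (isoelectronic, higher Z=40 is smaller); Se²⁻ < Te²⁻ (same group, 1 shell fewer).
That gives V⁵⁺ < Ti⁴⁺ < Zr⁴⁺ < Se²⁻ < Te²⁻. From the smallest end, number 3 is Zr⁴⁺.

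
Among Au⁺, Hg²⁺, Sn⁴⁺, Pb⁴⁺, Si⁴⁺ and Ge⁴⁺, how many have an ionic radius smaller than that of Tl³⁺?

Work out protons and electrons: Si⁴⁺: 10 e⁻, Z=14, Ge⁴⁺: 28 e⁻, Z=32, Sn⁴⁺: 46 e⁻, Z=50, Pb⁴⁺: 78 e⁻, Z=82, Tl³⁺: 78 e⁻, Z=81, Hg²⁺: 78 e⁻, Z=80, Au⁺: 78 e⁻, Z=79. Si⁴⁺ < Ge⁴⁺ (same group, 1 shell fewer); Ge⁴⁺ < Sn⁴⁺ (same group, 1 shell fewer); Sn⁴⁺ < Pb⁴⁺ (same group, 1 shell fewer); Pb⁴⁺ < Tl³⁺ (both 78 e⁻, Z=82>81); Tl³⁺ < Hg²⁺ (both 78 e⁻, Z=81>80); Hg²⁺ < Au⁺ (isoelectronic, higher Z=80 is smaller).
Ordering all of them (including Tl³⁺) by radius gives Si⁴⁺ < Ge⁴⁺ < Sn⁴⁺ < Pb⁴⁺ < Tl³⁺ < Hg²⁺ < Au⁺. Count: 4.

4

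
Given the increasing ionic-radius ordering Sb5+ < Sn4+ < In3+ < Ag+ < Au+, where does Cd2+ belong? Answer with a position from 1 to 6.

4

Work out protons and electrons: Sb5+ (Z=51, 46 e⁻), Sn4+ (Z=50, 46 e⁻), In3+ (Z=49, 46 e⁻), Cd2+ (Z=48, 46 e⁻), Ag+ (Z=47, 46 e⁻), Au+ (Z=79, 78 e⁻). Sb5+ < Sn4+ (both 46 e⁻, Z=51>50); Sn4+ < In3+ (isoelectronic, higher Z=50 is smaller); In3+ < Cd2+ (isoelectronic, higher Z=49 is smaller); Cd2+ < Ag+ (isoelectronic, higher Z=48 is smaller); Ag+ < Au+ (same group, 1 shell fewer).
Putting Cd2+ in gives Sb5+ < Sn4+ < In3+ < Cd2+ < Ag+ < Au+; it lands at slot 4.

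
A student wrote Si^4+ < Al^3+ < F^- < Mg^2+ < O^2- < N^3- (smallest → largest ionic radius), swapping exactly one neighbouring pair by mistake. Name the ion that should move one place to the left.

Check each adjacent pair. F^- and Mg^2+ are reversed: they are isoelectronic (10 e⁻) and Mg has more protons than F (12 vs 9), making Mg^2+ smaller. No other neighbouring pair contradicts the periodic trends, so Mg^2+ is the ion listed too late.

Mg^2+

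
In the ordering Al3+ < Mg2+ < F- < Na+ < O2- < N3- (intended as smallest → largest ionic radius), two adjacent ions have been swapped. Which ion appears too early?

Check each adjacent pair. F- and Na+ are reversed: Na+ and F- share 10 electrons; the higher nuclear charge on Na (Z=11) contracts it more, so Na+ < F-. No other neighbouring pair contradicts the periodic trends, so F- is the ion listed too early.

F-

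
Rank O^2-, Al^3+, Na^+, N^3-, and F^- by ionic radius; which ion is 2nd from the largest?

O^2-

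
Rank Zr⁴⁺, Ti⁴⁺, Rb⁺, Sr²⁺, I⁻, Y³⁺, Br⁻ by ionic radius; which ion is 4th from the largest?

Sr²⁺

Tabulating Z and e⁻: Ti⁴⁺ (Z=22, 18 e⁻), Zr⁴⁺ (Z=40, 36 e⁻), Y³⁺ (Z=39, 36 e⁻), Sr²⁺ (Z=38, 36 e⁻), Rb⁺ (Z=37, 36 e⁻), Br⁻ (Z=35, 36 e⁻), I⁻ (Z=53, 54 e⁻). Ti⁴⁺ < Zr⁴⁺ (same group, period 4 vs 5); Zr⁴⁺ < Y³⁺ (isoelectronic, higher Z=40 is smaller); Y³⁺ < Sr²⁺ (isoelectronic, higher Z=39 is smaller); Sr²⁺ < Rb⁺ (both 36 e⁻, Z=38>37); Rb⁺ < Br⁻ (both 36 e⁻, Z=37>35); Br⁻ < I⁻ (same group, 1 shell fewer).
Ordering: Ti⁴⁺ < Zr⁴⁺ < Y³⁺ < Sr²⁺ < Rb⁺ < Br⁻ < I⁻. The 4th largest is Sr²⁺.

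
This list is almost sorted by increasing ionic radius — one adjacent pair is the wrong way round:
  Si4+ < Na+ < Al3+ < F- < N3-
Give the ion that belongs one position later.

Na+

Check each adjacent pair. Na+ and Al3+ are reversed: Al3+ and Na+ share 10 electrons; the higher nuclear charge on Al (Z=13) contracts it more, so Al3+ < Na+. No other neighbouring pair contradicts the periodic trends, so Na+ is the ion listed too early.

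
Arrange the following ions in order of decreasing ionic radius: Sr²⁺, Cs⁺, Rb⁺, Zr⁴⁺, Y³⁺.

Cs⁺ > Rb⁺ > Sr²⁺ > Y³⁺ > Zr⁴⁺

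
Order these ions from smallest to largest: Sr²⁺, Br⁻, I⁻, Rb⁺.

Sr²⁺ < Rb⁺ < Br⁻ < I⁻

Electron counts and nuclear charges: Sr²⁺ (Z=38, 36 e⁻), Rb⁺ (Z=37, 36 e⁻), Br⁻ (Z=35, 36 e⁻), I⁻ (Z=53, 54 e⁻). Sr²⁺ < Rb⁺ (both 36 e⁻, Z=38>37); Rb⁺ < Br⁻ (both 36 e⁻, Z=37>35); Br⁻ < I⁻ (same group, 1 shell fewer).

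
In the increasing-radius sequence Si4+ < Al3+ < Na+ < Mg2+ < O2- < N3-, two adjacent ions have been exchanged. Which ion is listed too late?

Scanning neighbour by neighbour, only Na+/Mg2+ violates a trend: Mg2+ and Na+ share 10 electrons; the higher nuclear charge on Mg (Z=12) contracts it more, so Mg2+ < Na+. That makes Mg2+ the one sitting a position late relative to where it belongs.

Mg2+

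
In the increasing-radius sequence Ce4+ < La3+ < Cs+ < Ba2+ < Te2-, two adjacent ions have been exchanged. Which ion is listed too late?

Ba2+

Scanning neighbour by neighbour, only Cs+/Ba2+ violates a trend: they are isoelectronic (54 e⁻) and Ba has more protons than Cs (56 vs 55), making Ba2+ smaller. That makes Ba2+ the one sitting a position late relative to where it belongs.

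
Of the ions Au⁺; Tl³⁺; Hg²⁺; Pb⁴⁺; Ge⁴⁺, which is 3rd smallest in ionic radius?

Tl³⁺

Ge⁴⁺ (Z=32, 28 e⁻), Pb⁴⁺ (Z=82, 78 e⁻), Tl³⁺ (Z=81, 78 e⁻), Hg²⁺ (Z=80, 78 e⁻), Au⁺ (Z=79, 78 e⁻). Ge⁴⁺ < Pb⁴⁺ (same group, period 4 vs 6); Pb⁴⁺ < Tl³⁺ (both 78 e⁻, Z=82>81); Tl³⁺ < Hg²⁺ (both 78 e⁻, Z=81>80); Hg²⁺ < Au⁺ (both 78 e⁻, Z=80>79).
Full ascending order: Ge⁴⁺ < Pb⁴⁺ < Tl³⁺ < Hg²⁺ < Au⁺. Counting from the smallest, position 3 is Tl³⁺.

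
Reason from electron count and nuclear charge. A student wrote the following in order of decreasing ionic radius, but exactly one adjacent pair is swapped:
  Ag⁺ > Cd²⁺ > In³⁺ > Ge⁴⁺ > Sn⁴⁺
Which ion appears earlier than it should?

Ge⁴⁺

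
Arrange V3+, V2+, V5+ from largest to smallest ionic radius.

V2+ > V3+ > V5+

For a single element, ionic radius drops as positive charge rises — V5+ < V2+.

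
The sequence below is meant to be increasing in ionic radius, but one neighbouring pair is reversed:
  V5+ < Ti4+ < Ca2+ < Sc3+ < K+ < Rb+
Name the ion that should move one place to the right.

Ca2+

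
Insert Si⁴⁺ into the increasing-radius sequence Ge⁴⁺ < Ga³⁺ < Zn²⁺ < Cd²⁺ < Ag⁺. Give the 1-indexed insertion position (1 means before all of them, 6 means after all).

1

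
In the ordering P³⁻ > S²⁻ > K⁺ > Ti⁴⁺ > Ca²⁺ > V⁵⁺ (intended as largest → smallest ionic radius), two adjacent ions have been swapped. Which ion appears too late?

Ca²⁺

Scanning neighbour by neighbour, only Ti⁴⁺/Ca²⁺ violates a trend: both have 18 electrons but Z(Ti)=22 > Z(Ca)=20, so Ti⁴⁺ should be the smaller of the two. That makes Ca²⁺ the one sitting a position late relative to where it belongs.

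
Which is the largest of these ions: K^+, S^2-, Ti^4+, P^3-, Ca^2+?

P^3-

These species are isoelectronic with 18 electrons. The only difference is the number of protons: Ti^4+ (Z=22), Ca^2+ (Z=20), K^+ (Z=19), S^2- (Z=16), P^3- (Z=15). The strongest nuclear pull (Ti^4+) gives the smallest ion.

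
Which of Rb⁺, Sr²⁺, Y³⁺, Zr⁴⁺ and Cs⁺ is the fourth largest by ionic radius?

Electron counts and nuclear charges: Zr⁴⁺ (Z=40, 36 e⁻), Y³⁺ (Z=39, 36 e⁻), Sr²⁺ (Z=38, 36 e⁻), Rb⁺ (Z=37, 36 e⁻), Cs⁺ (Z=55, 54 e⁻). Zr⁴⁺ < Y³⁺ (isoelectronic, higher Z=40 is smaller); Y³⁺ < Sr²⁺ (isoelectronic, higher Z=39 is smaller); Sr²⁺ < Rb⁺ (both 36 e⁻, Z=38>37); Rb⁺ < Cs⁺ (same group, 1 shell fewer).
So the order is Zr⁴⁺ < Y³⁺ < Sr²⁺ < Rb⁺ < Cs⁺; the 4th-largest ion is Y³⁺.

Y³⁺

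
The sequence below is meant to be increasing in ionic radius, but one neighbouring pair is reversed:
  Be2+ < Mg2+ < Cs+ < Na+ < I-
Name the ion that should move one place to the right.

Cs+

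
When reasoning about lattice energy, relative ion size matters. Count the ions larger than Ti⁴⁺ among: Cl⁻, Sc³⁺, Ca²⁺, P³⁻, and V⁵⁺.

All of these have 18 electrons (isoelectronic). With the same electron cloud, the ion with the most protons pulls it in tightest. Nuclear charges: V⁵⁺ (Z=23), Ti⁴⁺ (Z=22), Sc³⁺ (Z=21), Ca²⁺ (Z=20), Cl⁻ (Z=17), P³⁻ (Z=15). Highest Z is smallest.
Ordering all of them (including Ti⁴⁺) by radius gives V⁵⁺ < Ti⁴⁺ < Sc³⁺ < Ca²⁺ < Cl⁻ < P³⁻. Count: 4.

4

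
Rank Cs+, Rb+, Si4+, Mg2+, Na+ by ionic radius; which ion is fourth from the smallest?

Rb+

Electron counts and nuclear charges: Si4+ has 10 e⁻ (Z=14), Mg2+ has 10 e⁻ (Z=12), Na+ has 10 e⁻ (Z=11), Rb+ has 36 e⁻ (Z=37), Cs+ has 54 e⁻ (Z=55). Si4+ < Mg2+ (isoelectronic, higher Z=14 is smaller); Mg2+ < Na+ (isoelectronic, higher Z=12 is smaller); Na+ < Rb+ (same group, period 3 vs 5); Rb+ < Cs+ (same group, 1 shell fewer).
Ordering: Si4+ < Mg2+ < Na+ < Rb+ < Cs+. The fourth smallest is Rb+.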